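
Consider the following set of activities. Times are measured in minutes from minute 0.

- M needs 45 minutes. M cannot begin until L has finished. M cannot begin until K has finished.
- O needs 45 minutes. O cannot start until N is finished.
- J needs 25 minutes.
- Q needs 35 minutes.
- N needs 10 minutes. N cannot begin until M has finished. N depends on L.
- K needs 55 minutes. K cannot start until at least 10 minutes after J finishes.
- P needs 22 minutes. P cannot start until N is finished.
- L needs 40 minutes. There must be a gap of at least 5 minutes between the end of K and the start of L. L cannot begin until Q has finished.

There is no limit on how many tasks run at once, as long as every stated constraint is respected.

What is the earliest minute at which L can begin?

95

Q can start immediately at minute 0; it finishes at minute 35.
J has no prerequisites, so it starts at minute 0 and finishes at minute 25.
K waits on J (finishes minute 25, plus 10-minute gap → minute 35), so it starts at minute 35 and finishes at 35 + 55 = minute 90.
L waits on K (finishes minute 90, plus 5-minute gap → minute 95); Q (finishes minute 35). The latest of these is minute 95, which is the earliest L can start.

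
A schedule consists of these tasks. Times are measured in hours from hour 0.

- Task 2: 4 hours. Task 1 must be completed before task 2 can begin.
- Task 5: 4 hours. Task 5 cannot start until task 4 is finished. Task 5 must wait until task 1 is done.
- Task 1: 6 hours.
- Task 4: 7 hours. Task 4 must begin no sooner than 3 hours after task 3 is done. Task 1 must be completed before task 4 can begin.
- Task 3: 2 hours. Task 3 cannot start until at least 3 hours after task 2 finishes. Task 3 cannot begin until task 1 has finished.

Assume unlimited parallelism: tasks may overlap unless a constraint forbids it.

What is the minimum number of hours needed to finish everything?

Task 1 has no prerequisites, so it starts at hour 0 and finishes at hour 6.
Task 2 cannot begin until task 1 (finishes hour 6). It runs from hour 6 to 6 + 4 = hour 10.
Task 3 needs all of task 2 (finishes hour 10, plus 3-hour gap → hour 13); task 1 (finishes hour 6). That puts its earliest start at hour 13; it finishes at 13 + 2 = hour 15.
Task 4 has to wait for task 3 (finishes hour 15, plus 3-hour gap → hour 18); task 1 (finishes hour 6). The latest of these is hour 18, so task 4 runs hour 18 to 18 + 7 = hour 25.
For task 5: task 4 (finishes hour 25); task 1 (finishes hour 6). Taking the maximum gives a start of hour 25, and it finishes at 25 + 4 = hour 29.
All tasks are finished once the last one completes. Finish times: Task 1 at 6, Task 2 at 10, Task 3 at 15, Task 4 at 25, Task 5 at 29. The latest is hour 29.

29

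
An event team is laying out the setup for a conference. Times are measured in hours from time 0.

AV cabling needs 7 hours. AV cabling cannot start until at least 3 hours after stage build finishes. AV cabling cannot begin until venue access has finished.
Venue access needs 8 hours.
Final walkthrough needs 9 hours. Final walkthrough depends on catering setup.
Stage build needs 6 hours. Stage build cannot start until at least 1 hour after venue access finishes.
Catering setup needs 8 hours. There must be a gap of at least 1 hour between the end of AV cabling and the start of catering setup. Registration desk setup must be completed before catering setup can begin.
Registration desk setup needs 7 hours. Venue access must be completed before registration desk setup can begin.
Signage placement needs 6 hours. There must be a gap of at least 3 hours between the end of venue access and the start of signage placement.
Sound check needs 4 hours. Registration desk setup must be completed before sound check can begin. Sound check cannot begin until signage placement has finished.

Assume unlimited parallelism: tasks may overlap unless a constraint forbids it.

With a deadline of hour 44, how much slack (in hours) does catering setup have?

1

Nothing blocks venue access, so it runs from hour 0 to hour 8.
After venue access (finishes hour 8), registration desk setup can start at hour 8 and finishes at hour 15.
Stage build cannot begin until venue access (finishes hour 8, plus 1-hour gap → hour 9). It runs from hour 9 to 9 + 6 = hour 15.
AV cabling needs all of stage build (finishes hour 15, plus 3-hour gap → hour 18); venue access (finishes hour 8). That puts its earliest start at hour 18; it finishes at 18 + 7 = hour 25.
Catering setup needs all of AV cabling (finishes hour 25, plus 1-hour gap → hour 26); registration desk setup (finishes hour 15). That puts its earliest start at hour 26; it finishes at 26 + 8 = hour 34.

Working backward from the deadline:
Final walkthrough has no dependents, so it just needs to finish by hour 44. Starting by 44 − 9 = hour 35 achieves that.
Catering setup has to be done before final walkthrough (must start by hour 35). That means finishing by hour 35, i.e. starting by 35 − 8 = hour 27.
So catering setup can start as early as hour 26 and as late as hour 27, giving 27 − 26 = 1 hour of slack.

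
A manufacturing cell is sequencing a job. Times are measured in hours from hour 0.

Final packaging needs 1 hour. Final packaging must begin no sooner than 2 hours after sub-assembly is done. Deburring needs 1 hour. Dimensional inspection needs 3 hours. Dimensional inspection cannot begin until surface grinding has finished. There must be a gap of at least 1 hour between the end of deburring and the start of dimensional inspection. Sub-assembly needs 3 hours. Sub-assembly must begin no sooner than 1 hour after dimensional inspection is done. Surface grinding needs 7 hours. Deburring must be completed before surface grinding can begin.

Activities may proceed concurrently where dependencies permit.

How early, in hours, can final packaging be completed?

Deburring can start immediately at hour 0; it finishes at hour 1.
Surface grinding waits on deburring (finishes hour 1), so it starts at hour 1 and finishes at 1 + 7 = hour 8.
Dimensional inspection cannot start until surface grinding (finishes hour 8); deburring (finishes hour 1, plus 1-hour gap → hour 2). The controlling bound is hour 8, so dimensional inspection finishes at 8 + 3 = hour 11.
Sub-assembly cannot begin until dimensional inspection (finishes hour 11, plus 1-hour gap → hour 12). It runs from hour 12 to 12 + 3 = hour 15.
Final packaging cannot begin until sub-assembly (finishes hour 15, plus 2-hour gap → hour 17). It runs from hour 17 to 17 + 1 = hour 18.

18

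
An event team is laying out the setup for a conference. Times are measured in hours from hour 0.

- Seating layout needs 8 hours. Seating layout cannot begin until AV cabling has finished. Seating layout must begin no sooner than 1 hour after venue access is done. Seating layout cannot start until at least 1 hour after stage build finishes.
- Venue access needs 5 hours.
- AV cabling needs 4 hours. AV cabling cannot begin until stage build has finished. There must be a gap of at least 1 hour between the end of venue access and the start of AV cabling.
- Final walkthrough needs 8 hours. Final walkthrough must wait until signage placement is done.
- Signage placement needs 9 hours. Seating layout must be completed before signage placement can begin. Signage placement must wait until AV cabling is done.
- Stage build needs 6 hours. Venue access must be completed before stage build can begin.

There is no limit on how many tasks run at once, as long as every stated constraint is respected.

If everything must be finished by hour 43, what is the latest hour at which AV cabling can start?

Nothing follows final walkthrough; the deadline of hour 43 is its only limit. It must start by 43 − 8 = hour 35.
Since final walkthrough (must start by hour 35) depends on it, signage placement must finish by hour 35. Backing off its 9-hour duration gives a latest start of hour 26.
Seating layout feeds into signage placement (must start by hour 26); so seating layout must finish by hour 26 and therefore start by hour 18.
AV cabling must finish in time for seating layout (must start by hour 18); signage placement (must start by hour 26). The tightest is hour 18, so AV cabling must start by 18 − 4 = hour 14.

14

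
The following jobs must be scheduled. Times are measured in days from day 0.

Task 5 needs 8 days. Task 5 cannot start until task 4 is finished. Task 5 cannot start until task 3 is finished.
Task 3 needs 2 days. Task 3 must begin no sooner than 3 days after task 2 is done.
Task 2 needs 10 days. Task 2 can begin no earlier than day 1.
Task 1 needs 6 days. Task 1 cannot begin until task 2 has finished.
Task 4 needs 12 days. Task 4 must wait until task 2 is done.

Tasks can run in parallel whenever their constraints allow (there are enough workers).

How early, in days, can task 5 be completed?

Task 2 cannot begin until its own release at day 1. It runs from day 1 to 1 + 10 = day 11.
After task 2 (finishes day 11), task 4 can start at day 11 and finishes at day 23.
Task 3 waits on task 2 (finishes day 11, plus 3-day gap → day 14), so it starts at day 14 and finishes at 14 + 2 = day 16.
For task 5: task 4 (finishes day 23); task 3 (finishes day 16). Taking the maximum gives a start of day 23, and it finishes at 23 + 8 = day 31.

31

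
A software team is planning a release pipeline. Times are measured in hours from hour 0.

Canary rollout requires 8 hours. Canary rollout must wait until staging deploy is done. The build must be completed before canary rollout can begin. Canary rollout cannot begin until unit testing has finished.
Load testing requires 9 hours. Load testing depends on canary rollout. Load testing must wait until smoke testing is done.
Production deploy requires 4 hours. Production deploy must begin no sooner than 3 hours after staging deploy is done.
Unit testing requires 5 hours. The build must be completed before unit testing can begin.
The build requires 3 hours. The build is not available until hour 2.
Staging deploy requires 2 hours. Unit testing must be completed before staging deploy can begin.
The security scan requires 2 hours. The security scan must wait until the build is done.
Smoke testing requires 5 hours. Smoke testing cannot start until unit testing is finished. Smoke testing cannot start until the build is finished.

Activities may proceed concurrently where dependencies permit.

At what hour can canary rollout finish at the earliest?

After its own release at hour 2, the build can start at hour 2 and finishes at hour 5.
Unit testing waits on the build (finishes hour 5), so it starts at hour 5 and finishes at 5 + 5 = hour 10.
After unit testing (finishes hour 10), staging deploy can start at hour 10 and finishes at hour 12.
Canary rollout has to wait for staging deploy (finishes hour 12); the build (finishes hour 5); unit testing (finishes hour 10). The latest of these is hour 12, so canary rollout runs hour 12 to 12 + 8 = hour 20.

20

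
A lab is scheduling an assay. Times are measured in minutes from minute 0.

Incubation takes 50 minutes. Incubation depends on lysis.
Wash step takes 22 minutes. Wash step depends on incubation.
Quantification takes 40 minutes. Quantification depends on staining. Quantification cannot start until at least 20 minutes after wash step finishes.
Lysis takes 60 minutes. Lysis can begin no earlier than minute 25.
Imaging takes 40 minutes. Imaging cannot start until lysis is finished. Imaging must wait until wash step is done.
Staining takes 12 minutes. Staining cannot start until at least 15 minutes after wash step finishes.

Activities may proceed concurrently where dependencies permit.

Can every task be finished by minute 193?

Lysis waits on its own release at minute 25, so it starts at minute 25 and finishes at 25 + 60 = minute 85.
Incubation waits on lysis (finishes minute 85), so it starts at minute 85 and finishes at 85 + 50 = minute 135.
Wash step cannot begin until incubation (finishes minute 135). It runs from minute 135 to 135 + 22 = minute 157.
Imaging has to wait for lysis (finishes minute 85); wash step (finishes minute 157). The latest of these is minute 157, so imaging runs minute 157 to 157 + 40 = minute 197.
After wash step (finishes minute 157, plus 15-minute gap → minute 172), staining can start at minute 172 and finishes at minute 184.
Quantification cannot start until staining (finishes minute 184); wash step (finishes minute 157, plus 20-minute gap → minute 177). The controlling bound is minute 184, so quantification finishes at 184 + 40 = minute 224.
The earliest everything can be done is minute 224, which is after the deadline of 193, so it is not possible.

No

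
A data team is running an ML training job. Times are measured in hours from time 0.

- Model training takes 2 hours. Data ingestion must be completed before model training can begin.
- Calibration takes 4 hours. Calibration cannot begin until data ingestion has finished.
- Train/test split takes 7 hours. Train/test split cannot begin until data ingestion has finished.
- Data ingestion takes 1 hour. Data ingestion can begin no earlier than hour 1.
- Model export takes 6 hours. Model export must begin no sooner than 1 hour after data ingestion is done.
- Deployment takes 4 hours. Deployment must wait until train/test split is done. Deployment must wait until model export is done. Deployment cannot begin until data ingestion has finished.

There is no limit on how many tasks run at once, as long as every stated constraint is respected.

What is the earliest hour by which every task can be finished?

13

After its own release at hour 1, data ingestion can start at hour 1 and finishes at hour 2.
Model export waits on data ingestion (finishes hour 2, plus 1-hour gap → hour 3), so it starts at hour 3 and finishes at 3 + 6 = hour 9.
Calibration cannot begin until data ingestion (finishes hour 2). It runs from hour 2 to 2 + 4 = hour 6.
Model training cannot begin until data ingestion (finishes hour 2). It runs from hour 2 to 2 + 2 = hour 4.
Train/test split waits on data ingestion (finishes hour 2), so it starts at hour 2 and finishes at 2 + 7 = hour 9.
Deployment needs all of train/test split (finishes hour 9); model export (finishes hour 9); data ingestion (finishes hour 2). That puts its earliest start at hour 9; it finishes at 9 + 4 = hour 13.
All tasks are finished once the last one completes. Finish times: Data ingestion at 2, Train/test split at 9, Model training at 4, Calibration at 6, Model export at 9, Deployment at 13. The latest is hour 13.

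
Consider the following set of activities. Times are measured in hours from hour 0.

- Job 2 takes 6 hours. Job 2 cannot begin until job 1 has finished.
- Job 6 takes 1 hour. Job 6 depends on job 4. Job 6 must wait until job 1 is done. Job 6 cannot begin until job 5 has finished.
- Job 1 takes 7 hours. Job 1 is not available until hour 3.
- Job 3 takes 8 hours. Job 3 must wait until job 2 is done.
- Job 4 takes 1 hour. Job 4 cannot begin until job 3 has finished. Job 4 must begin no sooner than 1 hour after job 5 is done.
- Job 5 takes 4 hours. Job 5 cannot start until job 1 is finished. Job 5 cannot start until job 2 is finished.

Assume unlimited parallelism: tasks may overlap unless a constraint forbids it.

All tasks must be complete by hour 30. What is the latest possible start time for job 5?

Job 6 must finish by hour 30; it takes 1 hour, so it must start by 30 − 1 = hour 29.
Job 4 must finish before job 6 (must start by hour 29). With a 1-hour duration, job 4 must start by 29 − 1 = hour 28.
Job 5 has several dependents: job 4 (must start by hour 28, minus 1-hour gap → hour 27); job 6 (must start by hour 29). The earliest of those limits is hour 27, so job 5 must start by 27 − 4 = hour 23.

23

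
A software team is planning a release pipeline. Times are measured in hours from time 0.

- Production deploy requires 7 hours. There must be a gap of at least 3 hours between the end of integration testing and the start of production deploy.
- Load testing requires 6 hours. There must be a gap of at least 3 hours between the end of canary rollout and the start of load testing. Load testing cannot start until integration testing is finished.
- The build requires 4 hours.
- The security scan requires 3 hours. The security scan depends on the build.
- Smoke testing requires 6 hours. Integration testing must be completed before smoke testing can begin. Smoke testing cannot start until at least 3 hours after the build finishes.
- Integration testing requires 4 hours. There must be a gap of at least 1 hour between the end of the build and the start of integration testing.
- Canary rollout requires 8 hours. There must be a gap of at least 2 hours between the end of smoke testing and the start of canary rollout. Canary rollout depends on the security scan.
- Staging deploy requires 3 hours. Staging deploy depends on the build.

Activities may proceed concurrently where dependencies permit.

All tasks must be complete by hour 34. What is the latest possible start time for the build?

0

Nothing follows load testing; the deadline of hour 34 is its only limit. It must start by 34 − 6 = hour 28.
Since load testing (must start by hour 28, minus 3-hour gap → hour 25) depends on it, canary rollout must finish by hour 25. Backing off its 8-hour duration gives a latest start of hour 17.
Smoke testing feeds into canary rollout (must start by hour 17, minus 2-hour gap → hour 15); so smoke testing must finish by hour 15 and therefore start by hour 9.
To finish by hour 34, production deploy (duration 7) must start no later than hour 27.
For integration testing: smoke testing (must start by hour 9); load testing (must start by hour 28); production deploy (must start by hour 27, minus 3-hour gap → hour 24). The most restrictive is hour 9; with a 4-hour duration, integration testing must start by hour 5.
The security scan feeds into canary rollout (must start by hour 17); so the security scan must finish by hour 17 and therefore start by hour 14.
Nothing follows staging deploy; the deadline of hour 34 is its only limit. It must start by 34 − 3 = hour 31.
The build feeds integration testing (must start by hour 5, minus 1-hour gap → hour 4); the security scan (must start by hour 14); staging deploy (must start by hour 31); smoke testing (must start by hour 9, minus 3-hour gap → hour 6). Taking the minimum, the build must finish by hour 4 and start by 4 − 4 = hour 0.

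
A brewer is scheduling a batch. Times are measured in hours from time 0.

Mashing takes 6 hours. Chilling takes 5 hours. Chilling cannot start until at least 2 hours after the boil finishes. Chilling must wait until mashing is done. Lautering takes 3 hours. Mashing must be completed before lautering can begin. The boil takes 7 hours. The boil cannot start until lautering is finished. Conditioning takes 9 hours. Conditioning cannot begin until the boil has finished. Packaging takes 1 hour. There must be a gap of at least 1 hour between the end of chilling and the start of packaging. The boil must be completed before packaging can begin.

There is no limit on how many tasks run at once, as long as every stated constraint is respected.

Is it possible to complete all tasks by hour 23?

Mashing can start immediately at hour 0; it finishes at hour 6.
After mashing (finishes hour 6), lautering can start at hour 6 and finishes at hour 9.
The boil waits on lautering (finishes hour 9), so it starts at hour 9 and finishes at 9 + 7 = hour 16.
Conditioning cannot begin until the boil (finishes hour 16). It runs from hour 16 to 16 + 9 = hour 25.
Chilling has to wait for the boil (finishes hour 16, plus 2-hour gap → hour 18); mashing (finishes hour 6). The latest of these is hour 18, so chilling runs hour 18 to 18 + 5 = hour 23.
Packaging needs all of chilling (finishes hour 23, plus 1-hour gap → hour 24); the boil (finishes hour 16). That puts its earliest start at hour 24; it finishes at 24 + 1 = hour 25.
The earliest everything can be done is hour 25, which is after the deadline of 23, so it is not possible.

No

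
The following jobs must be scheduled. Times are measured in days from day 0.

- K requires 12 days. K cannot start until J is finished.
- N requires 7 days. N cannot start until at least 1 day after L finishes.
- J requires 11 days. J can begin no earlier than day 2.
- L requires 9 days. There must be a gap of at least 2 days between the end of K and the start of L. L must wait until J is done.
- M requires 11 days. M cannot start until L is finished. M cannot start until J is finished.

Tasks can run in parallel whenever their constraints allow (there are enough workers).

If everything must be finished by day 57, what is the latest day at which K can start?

M has no dependents, so it just needs to finish by day 57. Starting by 57 − 11 = day 46 achieves that.
To finish by day 57, N (duration 7) must start no later than day 50.
L must finish in time for M (must start by day 46); N (must start by day 50, minus 1-day gap → day 49). The tightest is day 46, so L must start by 46 − 9 = day 37.
Since L (must start by day 37, minus 2-day gap → day 35) depends on it, K must finish by day 35. Backing off its 12-day duration gives a latest start of day 23.

23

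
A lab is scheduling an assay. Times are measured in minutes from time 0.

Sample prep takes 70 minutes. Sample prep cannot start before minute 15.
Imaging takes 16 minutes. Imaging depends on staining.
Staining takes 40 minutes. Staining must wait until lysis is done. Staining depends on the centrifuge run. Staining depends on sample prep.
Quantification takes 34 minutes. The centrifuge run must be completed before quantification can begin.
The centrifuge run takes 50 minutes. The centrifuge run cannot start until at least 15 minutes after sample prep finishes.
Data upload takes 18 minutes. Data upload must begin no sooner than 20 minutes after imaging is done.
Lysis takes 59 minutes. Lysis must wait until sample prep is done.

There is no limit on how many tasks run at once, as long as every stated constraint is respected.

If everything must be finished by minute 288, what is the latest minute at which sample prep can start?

Nothing follows data upload; the deadline of minute 288 is its only limit. It must start by 288 − 18 = minute 270.
Imaging has to be done before data upload (must start by minute 270, minus 20-minute gap → minute 250). That means finishing by minute 250, i.e. starting by 250 − 16 = minute 234.
Staining must finish before imaging (must start by minute 234). With a 40-minute duration, staining must start by 234 − 40 = minute 194.
Lysis feeds into staining (must start by minute 194); so lysis must finish by minute 194 and therefore start by minute 135.
To finish by minute 288, quantification (duration 34) must start no later than minute 254.
The centrifuge run has several dependents: staining (must start by minute 194); quantification (must start by minute 254). The earliest of those limits is minute 194, so the centrifuge run must start by 194 − 50 = minute 144.
Sample prep has several dependents: lysis (must start by minute 135); the centrifuge run (must start by minute 144, minus 15-minute gap → minute 129); staining (must start by minute 194). The earliest of those limits is minute 129, so sample prep must start by 129 − 70 = minute 59.

59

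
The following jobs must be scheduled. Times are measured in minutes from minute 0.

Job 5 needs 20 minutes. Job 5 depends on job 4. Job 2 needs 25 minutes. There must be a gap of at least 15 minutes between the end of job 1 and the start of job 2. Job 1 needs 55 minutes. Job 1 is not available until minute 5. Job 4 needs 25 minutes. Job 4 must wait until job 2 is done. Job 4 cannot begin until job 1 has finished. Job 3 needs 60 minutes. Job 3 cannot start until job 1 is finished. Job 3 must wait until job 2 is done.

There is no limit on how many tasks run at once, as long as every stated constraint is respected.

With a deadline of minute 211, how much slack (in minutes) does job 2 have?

51

After its own release at minute 5, job 1 can start at minute 5 and finishes at minute 60.
Job 2 cannot begin until job 1 (finishes minute 60, plus 15-minute gap → minute 75). It runs from minute 75 to 75 + 25 = minute 100.

Working backward from the deadline:
Nothing follows job 3; the deadline of minute 211 is its only limit. It must start by 211 − 60 = minute 151.
Nothing follows job 5; the deadline of minute 211 is its only limit. It must start by 211 − 20 = minute 191.
Job 4 feeds into job 5 (must start by minute 191); so job 4 must finish by minute 191 and therefore start by minute 166.
For job 2: job 3 (must start by minute 151); job 4 (must start by minute 166). The most restrictive is minute 151; with a 25-minute duration, job 2 must start by minute 126.
So job 2 can start as early as minute 75 and as late as minute 126, giving 126 − 75 = 51 minutes of slack.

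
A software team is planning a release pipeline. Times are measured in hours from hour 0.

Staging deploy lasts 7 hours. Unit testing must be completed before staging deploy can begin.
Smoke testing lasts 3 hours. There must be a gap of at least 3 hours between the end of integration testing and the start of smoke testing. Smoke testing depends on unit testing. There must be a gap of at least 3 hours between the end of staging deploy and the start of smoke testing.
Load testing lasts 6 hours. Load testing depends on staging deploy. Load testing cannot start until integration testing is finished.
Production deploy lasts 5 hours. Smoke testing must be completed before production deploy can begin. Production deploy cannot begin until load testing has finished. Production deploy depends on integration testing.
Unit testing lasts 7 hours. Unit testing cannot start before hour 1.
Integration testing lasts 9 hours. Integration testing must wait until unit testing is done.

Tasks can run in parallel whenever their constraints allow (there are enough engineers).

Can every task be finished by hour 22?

No

After its own release at hour 1, unit testing can start at hour 1 and finishes at hour 8.
Staging deploy cannot begin until unit testing (finishes hour 8). It runs from hour 8 to 8 + 7 = hour 15.
After unit testing (finishes hour 8), integration testing can start at hour 8 and finishes at hour 17.
For load testing: staging deploy (finishes hour 15); integration testing (finishes hour 17). Taking the maximum gives a start of hour 17, and it finishes at 17 + 6 = hour 23.
Smoke testing has to wait for integration testing (finishes hour 17, plus 3-hour gap → hour 20); unit testing (finishes hour 8); staging deploy (finishes hour 15, plus 3-hour gap → hour 18). The latest of these is hour 20, so smoke testing runs hour 20 to 20 + 3 = hour 23.
For production deploy: smoke testing (finishes hour 23); load testing (finishes hour 23); integration testing (finishes hour 17). Taking the maximum gives a start of hour 23, and it finishes at 23 + 5 = hour 28.
The earliest everything can be done is hour 28, which is after the deadline of 22, so it is not possible.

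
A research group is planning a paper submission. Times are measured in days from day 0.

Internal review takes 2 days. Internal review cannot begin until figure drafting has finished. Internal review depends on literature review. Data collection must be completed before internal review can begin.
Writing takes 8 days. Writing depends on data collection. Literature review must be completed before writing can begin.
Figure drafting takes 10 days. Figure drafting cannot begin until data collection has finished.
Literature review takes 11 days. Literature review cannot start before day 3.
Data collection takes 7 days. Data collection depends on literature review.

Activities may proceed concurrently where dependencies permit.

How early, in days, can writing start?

Literature review waits on its own release at day 3, so it starts at day 3 and finishes at 3 + 11 = day 14.
After literature review (finishes day 14), data collection can start at day 14 and finishes at day 21.
Writing waits on data collection (finishes day 21); literature review (finishes day 14). The latest of these is day 21, which is the earliest writing can start.

21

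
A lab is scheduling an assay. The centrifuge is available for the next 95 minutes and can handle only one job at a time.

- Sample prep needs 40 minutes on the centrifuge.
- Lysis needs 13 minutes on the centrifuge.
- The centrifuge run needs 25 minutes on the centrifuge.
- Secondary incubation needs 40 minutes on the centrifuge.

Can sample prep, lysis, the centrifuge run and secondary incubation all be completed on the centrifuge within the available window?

Running back to back, the jobs need 40 + 13 + 25 + 40 = 118 minutes on the centrifuge.
Since 118 > 95, they cannot all fit.

No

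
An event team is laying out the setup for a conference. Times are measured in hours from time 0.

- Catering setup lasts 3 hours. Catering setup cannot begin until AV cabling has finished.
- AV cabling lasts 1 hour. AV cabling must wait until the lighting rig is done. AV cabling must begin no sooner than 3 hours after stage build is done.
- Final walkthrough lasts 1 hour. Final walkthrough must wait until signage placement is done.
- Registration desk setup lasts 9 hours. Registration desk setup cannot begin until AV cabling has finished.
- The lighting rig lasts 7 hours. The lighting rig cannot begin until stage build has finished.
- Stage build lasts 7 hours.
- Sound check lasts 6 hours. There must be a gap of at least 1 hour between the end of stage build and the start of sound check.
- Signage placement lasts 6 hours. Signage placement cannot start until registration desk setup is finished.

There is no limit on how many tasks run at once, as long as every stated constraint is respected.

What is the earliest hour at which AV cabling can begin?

14

Stage build can start immediately at hour 0; it finishes at hour 7.
After stage build (finishes hour 7), the lighting rig can start at hour 7 and finishes at hour 14.
AV cabling waits on the lighting rig (finishes hour 14); stage build (finishes hour 7, plus 3-hour gap → hour 10). The latest of these is hour 14, which is the earliest AV cabling can start.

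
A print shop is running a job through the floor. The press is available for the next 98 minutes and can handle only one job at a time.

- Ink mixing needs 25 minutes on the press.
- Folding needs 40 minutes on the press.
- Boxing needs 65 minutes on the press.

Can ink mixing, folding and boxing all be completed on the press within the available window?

Running back to back, the jobs need 25 + 40 + 65 = 130 minutes on the press.
Since 130 > 98, they cannot all fit.

No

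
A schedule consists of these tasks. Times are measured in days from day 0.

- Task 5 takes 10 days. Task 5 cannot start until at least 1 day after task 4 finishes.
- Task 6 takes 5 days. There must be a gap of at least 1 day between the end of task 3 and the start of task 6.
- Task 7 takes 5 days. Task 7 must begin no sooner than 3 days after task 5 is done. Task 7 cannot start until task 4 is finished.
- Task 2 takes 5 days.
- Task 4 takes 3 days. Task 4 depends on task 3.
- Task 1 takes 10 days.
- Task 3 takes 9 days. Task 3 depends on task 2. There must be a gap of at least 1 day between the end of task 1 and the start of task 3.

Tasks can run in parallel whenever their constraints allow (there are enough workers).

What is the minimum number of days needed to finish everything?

42

Nothing blocks task 2, so it runs from day 0 to day 5.
Task 1 can start immediately at day 0; it finishes at day 10.
For task 3: task 2 (finishes day 5); task 1 (finishes day 10, plus 1-day gap → day 11). Taking the maximum gives a start of day 11, and it finishes at 11 + 9 = day 20.
Task 6 cannot begin until task 3 (finishes day 20, plus 1-day gap → day 21). It runs from day 21 to 21 + 5 = day 26.
Task 4 waits on task 3 (finishes day 20), so it starts at day 20 and finishes at 20 + 3 = day 23.
Task 5 cannot begin until task 4 (finishes day 23, plus 1-day gap → day 24). It runs from day 24 to 24 + 10 = day 34.
For task 7: task 5 (finishes day 34, plus 3-day gap → day 37); task 4 (finishes day 23). Taking the maximum gives a start of day 37, and it finishes at 37 + 5 = day 42.
All tasks are finished once the last one completes. Finish times: Task 1 at 10, Task 2 at 5, Task 3 at 20, Task 4 at 23, Task 5 at 34, Task 6 at 26, Task 7 at 42. The latest is day 42.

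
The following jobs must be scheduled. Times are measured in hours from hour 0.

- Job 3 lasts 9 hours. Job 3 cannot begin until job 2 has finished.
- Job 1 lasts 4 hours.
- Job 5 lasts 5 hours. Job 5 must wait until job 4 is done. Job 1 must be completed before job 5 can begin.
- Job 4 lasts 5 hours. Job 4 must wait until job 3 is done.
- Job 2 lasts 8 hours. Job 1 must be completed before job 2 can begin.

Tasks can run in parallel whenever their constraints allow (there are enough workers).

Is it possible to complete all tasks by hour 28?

Job 1 can start immediately at hour 0; it finishes at hour 4.
Job 2 waits on job 1 (finishes hour 4), so it starts at hour 4 and finishes at 4 + 8 = hour 12.
Job 3 cannot begin until job 2 (finishes hour 12). It runs from hour 12 to 12 + 9 = hour 21.
Job 4 waits on job 3 (finishes hour 21), so it starts at hour 21 and finishes at 21 + 5 = hour 26.
Job 5 has to wait for job 4 (finishes hour 26); job 1 (finishes hour 4). The latest of these is hour 26, so job 5 runs hour 26 to 26 + 5 = hour 31.
The earliest everything can be done is hour 31, which is after the deadline of 28, so it is not possible.

No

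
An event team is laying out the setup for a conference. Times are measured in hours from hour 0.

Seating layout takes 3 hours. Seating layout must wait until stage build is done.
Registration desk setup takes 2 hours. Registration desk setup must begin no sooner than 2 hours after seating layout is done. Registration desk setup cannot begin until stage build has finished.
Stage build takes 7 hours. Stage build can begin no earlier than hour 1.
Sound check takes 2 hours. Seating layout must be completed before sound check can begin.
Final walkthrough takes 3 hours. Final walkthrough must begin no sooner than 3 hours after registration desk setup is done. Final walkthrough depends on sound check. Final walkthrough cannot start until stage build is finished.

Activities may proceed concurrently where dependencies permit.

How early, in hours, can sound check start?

After its own release at hour 1, stage build can start at hour 1 and finishes at hour 8.
Seating layout cannot begin until stage build (finishes hour 8). It runs from hour 8 to 8 + 3 = hour 11.
Sound check waits on seating layout (finishes hour 11), so the earliest it can start is hour 11.

11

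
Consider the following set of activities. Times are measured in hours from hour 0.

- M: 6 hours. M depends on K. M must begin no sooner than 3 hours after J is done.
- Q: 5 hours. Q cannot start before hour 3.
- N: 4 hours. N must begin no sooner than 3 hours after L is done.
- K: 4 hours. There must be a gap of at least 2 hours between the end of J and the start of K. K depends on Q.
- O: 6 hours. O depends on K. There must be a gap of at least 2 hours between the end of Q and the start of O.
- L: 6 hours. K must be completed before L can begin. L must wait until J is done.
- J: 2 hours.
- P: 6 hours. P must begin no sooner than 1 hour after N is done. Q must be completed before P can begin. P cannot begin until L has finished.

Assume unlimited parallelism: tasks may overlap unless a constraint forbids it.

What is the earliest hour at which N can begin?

21

After its own release at hour 3, Q can start at hour 3 and finishes at hour 8.
J can start immediately at hour 0; it finishes at hour 2.
K needs all of J (finishes hour 2, plus 2-hour gap → hour 4); Q (finishes hour 8). That puts its earliest start at hour 8; it finishes at 8 + 4 = hour 12.
L has to wait for K (finishes hour 12); J (finishes hour 2). The latest of these is hour 12, so L runs hour 12 to 12 + 6 = hour 18.
N waits on L (finishes hour 18, plus 3-hour gap → hour 21), so the earliest it can start is hour 21.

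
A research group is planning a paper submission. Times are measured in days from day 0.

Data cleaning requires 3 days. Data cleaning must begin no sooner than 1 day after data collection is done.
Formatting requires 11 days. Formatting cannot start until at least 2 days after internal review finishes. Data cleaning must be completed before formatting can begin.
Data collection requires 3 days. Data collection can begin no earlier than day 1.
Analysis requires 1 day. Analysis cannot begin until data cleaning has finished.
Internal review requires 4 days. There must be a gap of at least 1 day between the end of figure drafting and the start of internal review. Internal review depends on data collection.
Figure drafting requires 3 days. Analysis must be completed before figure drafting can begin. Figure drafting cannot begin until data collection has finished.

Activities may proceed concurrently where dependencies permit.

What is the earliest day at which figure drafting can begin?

Data collection waits on its own release at day 1, so it starts at day 1 and finishes at 1 + 3 = day 4.
Data cleaning waits on data collection (finishes day 4, plus 1-day gap → day 5), so it starts at day 5 and finishes at 5 + 3 = day 8.
Analysis waits on data cleaning (finishes day 8), so it starts at day 8 and finishes at 8 + 1 = day 9.
Figure drafting waits on analysis (finishes day 9); data collection (finishes day 4). The latest of these is day 9, which is the earliest figure drafting can start.

9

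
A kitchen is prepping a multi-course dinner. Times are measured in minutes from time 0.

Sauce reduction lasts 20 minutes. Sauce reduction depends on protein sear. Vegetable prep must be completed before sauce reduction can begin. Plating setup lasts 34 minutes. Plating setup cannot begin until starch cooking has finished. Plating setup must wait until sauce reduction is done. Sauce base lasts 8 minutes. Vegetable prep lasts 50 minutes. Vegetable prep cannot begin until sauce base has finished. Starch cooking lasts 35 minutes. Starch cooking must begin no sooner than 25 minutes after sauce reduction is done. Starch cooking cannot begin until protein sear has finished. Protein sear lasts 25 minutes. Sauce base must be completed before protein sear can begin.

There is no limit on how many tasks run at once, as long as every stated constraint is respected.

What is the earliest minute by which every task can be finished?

172

Sauce base has no prerequisites, so it starts at minute 0 and finishes at minute 8.
After sauce base (finishes minute 8), vegetable prep can start at minute 8 and finishes at minute 58.
Protein sear cannot begin until sauce base (finishes minute 8). It runs from minute 8 to 8 + 25 = minute 33.
For sauce reduction: protein sear (finishes minute 33); vegetable prep (finishes minute 58). Taking the maximum gives a start of minute 58, and it finishes at 58 + 20 = minute 78.
Starch cooking needs all of sauce reduction (finishes minute 78, plus 25-minute gap → minute 103); protein sear (finishes minute 33). That puts its earliest start at minute 103; it finishes at 103 + 35 = minute 138.
Plating setup has to wait for starch cooking (finishes minute 138); sauce reduction (finishes minute 78). The latest of these is minute 138, so plating setup runs minute 138 to 138 + 34 = minute 172.
All tasks are finished once the last one completes. Finish times: Sauce base at 8, Protein sear at 33, Vegetable prep at 58, Sauce reduction at 78, Starch cooking at 138, Plating setup at 172. The latest is minute 172.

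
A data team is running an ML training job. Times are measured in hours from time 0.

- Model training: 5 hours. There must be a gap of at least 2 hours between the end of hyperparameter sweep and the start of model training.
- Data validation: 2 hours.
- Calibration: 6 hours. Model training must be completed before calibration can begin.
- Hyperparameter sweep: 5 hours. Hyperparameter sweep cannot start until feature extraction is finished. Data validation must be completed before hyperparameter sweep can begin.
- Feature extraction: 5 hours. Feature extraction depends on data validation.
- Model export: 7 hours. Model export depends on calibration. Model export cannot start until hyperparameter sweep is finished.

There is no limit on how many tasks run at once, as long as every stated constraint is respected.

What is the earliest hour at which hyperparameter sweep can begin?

7

Nothing blocks data validation, so it runs from hour 0 to hour 2.
After data validation (finishes hour 2), feature extraction can start at hour 2 and finishes at hour 7.
Hyperparameter sweep waits on feature extraction (finishes hour 7); data validation (finishes hour 2). The latest of these is hour 7, which is the earliest hyperparameter sweep can start.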